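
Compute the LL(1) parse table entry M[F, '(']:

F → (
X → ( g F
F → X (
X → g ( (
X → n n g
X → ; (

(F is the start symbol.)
To find M[F, '('], we find productions for F where '(' is in the predict set (PREDICT(N → α) = (FIRST(α) \ {ε}) ∪ (FOLLOW(N) if α ⇒* ε)).

Relevant sets:
  FIRST(X) = { '(', ';', 'g', 'n' }

F → (: PREDICT = { '(' }
  '(' is in predict set, so this production goes in M[F, '(']
F → X (: PREDICT = { '(', ';', 'g', 'n' }
  '(' is in predict set, so this production goes in M[F, '(']

M[F, '('] = F → (, F → X (  (a multiply-defined cell — the grammar is not LL(1))

Answer: F → (, F → X (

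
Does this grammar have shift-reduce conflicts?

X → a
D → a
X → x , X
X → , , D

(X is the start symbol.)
No shift-reduce conflicts

Augment with X' → X and build the canonical LR(0) collection (I0 = CLOSURE({[X' → . X]}), then GOTO on every symbol after a dot until no new states appear). It has 10 states:
  I0: { [X → . , , D], [X → . a], [X → . x , X], [X' → . X] }  — shift
  I1: { [X → , . , D] }  — shift
  I2: { [X' → X .] }  — accept
  I3: { [X → a .] }  — reduce
  I4: { [X → x . , X] }  — shift
  I5: { [X → . , , D], [X → . a], [X → . x , X], [X → x , . X] }  — shift
  I6: { [X → x , X .] }  — reduce
  I7: { [D → . a], [X → , , . D] }  — shift
  I8: { [X → , , D .] }  — reduce
  I9: { [D → a .] }  — reduce

No state contains both a complete item and a shift item.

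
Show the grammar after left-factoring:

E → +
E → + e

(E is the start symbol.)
E → + E'
E' → ε
E' → e

Left-factoring transforms A → αβ₁ | αβ₂ into A → αA' and A' → β₁ | β₂
(α is the longest common prefix among the alternatives). Repeat until
no nonterminal has two alternatives with a common prefix.

Round 1: E has alternatives sharing prefix '+'. Introduce E': E → + E'
  Add: E' → ε
  Add: E' → e

No remaining common prefixes — done.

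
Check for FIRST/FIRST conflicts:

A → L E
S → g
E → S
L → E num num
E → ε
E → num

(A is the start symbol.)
No FIRST/FIRST conflicts.

A FIRST/FIRST conflict occurs when two productions N → α and N → β for the same non-terminal have FIRST(α) ∩ FIRST(β) ≠ ∅ (with ε ∈ FIRST of a nullable right-hand side, so two nullable alternatives also conflict).

FIRST sets of the non-terminals at (or reachable through a nullable prefix from) the front of some alternative:
  FIRST(S) = { 'g' }

Productions for E:
  E → S: FIRST = { 'g' }
  E → ε: FIRST = { ε }
  E → num: FIRST = { 'num' }
A, S, L have only one production, so no FIRST/FIRST conflict is possible there.

All alternatives of each non-terminal have pairwise disjoint FIRST sets.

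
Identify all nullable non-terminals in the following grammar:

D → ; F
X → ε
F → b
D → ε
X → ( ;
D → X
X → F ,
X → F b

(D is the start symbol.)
{ 'D', 'X' }

ε-productions: X → ε, D → ε
So X, D are immediately nullable.
No further non-terminal can be added: every production for the remaining non-terminals contains a terminal or a non-nullable non-terminal.
Nullable = { 'D', 'X' }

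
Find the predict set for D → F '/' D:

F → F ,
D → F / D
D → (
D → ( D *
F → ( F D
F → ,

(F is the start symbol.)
{ '(', ',' }

PREDICT(D → F '/' D) = (FIRST(RHS) \ {ε}) ∪ (FOLLOW(D) if ε ∈ FIRST(RHS), i.e. RHS ⇒* ε)
FIRST(F) = { '(', ',' }
FIRST(F '/' D) = { '(', ',' }
ε ∉ FIRST(F '/' D), so FOLLOW(D) is not added.
PREDICT(D → F '/' D) = { '(', ',' }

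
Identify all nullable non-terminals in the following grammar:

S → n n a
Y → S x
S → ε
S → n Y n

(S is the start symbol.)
A non-terminal is nullable if it can derive ε (the empty string): either it has an ε-production, or it has a production whose right-hand side consists entirely of nullable non-terminals.

ε-productions: S → ε
So S is immediately nullable.
No further non-terminal can be added: every production for the remaining non-terminals contains a terminal or a non-nullable non-terminal.
Nullable = { 'S' }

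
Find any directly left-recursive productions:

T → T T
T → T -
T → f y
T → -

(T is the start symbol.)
Yes, T is left-recursive

Direct left recursion occurs when N → N α for some non-terminal N (the right-hand side begins with the left-hand side itself).

T → T T: LEFT RECURSIVE (starts with T)
T → T -: LEFT RECURSIVE (starts with T)
T → f y: starts with f
T → -: starts with '-'

The grammar has direct left recursion on: T.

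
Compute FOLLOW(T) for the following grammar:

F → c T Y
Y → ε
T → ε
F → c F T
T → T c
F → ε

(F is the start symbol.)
{ $, 'c' }

In F → c T Y: T is followed by Y, add FIRST(Y) \ {ε} = { }
  Y is nullable, so also add FOLLOW(F)
In F → c F T: T is at the end, add FOLLOW(F)
In T → T c: T is followed by c, add FIRST(c) \ {ε} = { 'c' }

The FOLLOW sets referred to above (computed the same way, to a fixed point):
  FOLLOW(F) = { $, 'c' }

Taking the union: FOLLOW(T) = { $, 'c' }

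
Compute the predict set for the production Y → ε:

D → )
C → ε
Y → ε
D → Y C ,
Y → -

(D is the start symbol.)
{ ',' }

PREDICT(Y → ε) = (FIRST(RHS) \ {ε}) ∪ (FOLLOW(Y) if ε ∈ FIRST(RHS), i.e. RHS ⇒* ε)
The right-hand side is ε (FIRST(ε) = { ε }), so the predict set is FOLLOW(Y) = { ',' }
PREDICT(Y → ε) = { ',' }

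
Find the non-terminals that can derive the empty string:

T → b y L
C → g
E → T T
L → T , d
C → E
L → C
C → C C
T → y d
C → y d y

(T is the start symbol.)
None

A non-terminal is nullable if it can derive ε (the empty string): either it has an ε-production, or it has a production whose right-hand side consists entirely of nullable non-terminals.

There are no ε-productions, so no non-terminal can derive ε.
No non-terminals are nullable.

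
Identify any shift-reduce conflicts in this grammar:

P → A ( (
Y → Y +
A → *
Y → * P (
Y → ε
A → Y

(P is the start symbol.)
Yes — I0: [Y → .] vs [A → . *]; I1: [A → * .] vs [A → . *]; I4: [A → Y .] vs [Y → Y . +]

A shift-reduce conflict occurs when an LR(0) state has both:
  - a complete (reduce) item [A → α .] (dot at the end), and
  - a shift item [B → β . c γ] (dot before a terminal).

Augment with P' → P and build the canonical LR(0) collection (I0 = CLOSURE({[P' → . P]}), then GOTO on every symbol after a dot until no new states appear). It has 10 states:
  I0: { [A → . *], [A → . Y], [P → . A ( (], [P' → . P], [Y → . * P (], [Y → . Y +], [Y → .] }  — shift, reduce
  I1: { [A → * .], [A → . *], [A → . Y], [P → . A ( (], [Y → * . P (], [Y → . * P (], [Y → . Y +], [Y → .] }  — shift, 2 reduces
  I2: { [P → A . ( (] }  — shift
  I3: { [P' → P .] }  — accept
  I4: { [A → Y .], [Y → Y . +] }  — shift, reduce
  I5: { [Y → Y + .] }  — reduce
  I6: { [P → A ( . (] }  — shift
  I7: { [P → A ( ( .] }  — reduce
  I8: { [Y → * P . (] }  — shift
  I9: { [Y → * P ( .] }  — reduce

I0 contains reduce item [Y → .] and shift items [A → . *], [Y → . * P (] — shift-reduce conflict.
I1 contains reduce items [A → * .], [Y → .] and shift items [A → . *], [Y → . * P (] — shift-reduce conflict.
I4 contains reduce item [A → Y .] and shift item [Y → Y . +] — shift-reduce conflict.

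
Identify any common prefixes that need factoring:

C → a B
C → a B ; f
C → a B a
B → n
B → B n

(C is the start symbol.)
Yes, C has productions with common prefix 'a B'

Left-factoring is needed when two productions for the same non-terminal
share a common prefix on the right-hand side.

Productions for C:
  C → a B
  C → a B ; f
  C → a B a
Productions for B:
  B → n
  B → B n

Found common prefix 'a B' in productions for C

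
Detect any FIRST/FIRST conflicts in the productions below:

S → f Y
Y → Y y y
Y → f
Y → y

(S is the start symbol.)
A FIRST/FIRST conflict occurs when two productions N → α and N → β for the same non-terminal have FIRST(α) ∩ FIRST(β) ≠ ∅ (with ε ∈ FIRST of a nullable right-hand side, so two nullable alternatives also conflict).

FIRST sets of the non-terminals at (or reachable through a nullable prefix from) the front of some alternative:
  FIRST(Y) = { 'f', 'y' }

Productions for Y:
  Y → Y y y: FIRST = { 'f', 'y' }
  Y → f: FIRST = { 'f' }
  Y → y: FIRST = { 'y' }
S has only one production, so no FIRST/FIRST conflict is possible there.

Conflict for Y: Y → Y y y and Y → f
  Overlap: { 'f' }
Conflict for Y: Y → Y y y and Y → y
  Overlap: { 'y' }

Answer: Yes. Y → Y y y / Y → f on { 'f' }; Y → Y y y / Y → y on { 'y' }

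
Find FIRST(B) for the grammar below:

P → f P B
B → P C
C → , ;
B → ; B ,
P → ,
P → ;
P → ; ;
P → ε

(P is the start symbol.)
To compute FIRST(B), examine every production with B on the left-hand side, reading each right-hand side left to right until a non-nullable symbol is reached.

FIRST sets of the other non-terminals involved (by the same procedure, iterated to a fixed point):
  FIRST(P) = { ',', ';', 'f', ε }
  FIRST(C) = { ',' }

From B → P C:
  - P is a non-terminal: add FIRST(P) \ {ε} = { ',', ';', 'f' }
    P is nullable, so continue to the next symbol
  - C is a non-terminal: add FIRST(C) \ {ε} = { ',' }
    C is not nullable, so stop
From B → ; B ,:
  - ';' is a terminal: add ';' and stop

Collecting: FIRST(B) = { ',', ';', 'f' }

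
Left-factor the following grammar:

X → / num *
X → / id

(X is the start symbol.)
Left-factoring transforms A → αβ₁ | αβ₂ into A → αA' and A' → β₁ | β₂
(α is the longest common prefix among the alternatives). Repeat until
no nonterminal has two alternatives with a common prefix.

Round 1: X has alternatives sharing prefix '/'. Introduce X': X → / X'
  Add: X' → num *
  Add: X' → id

No remaining common prefixes — done.

Resulting grammar:
X → / X'
X' → num *
X' → id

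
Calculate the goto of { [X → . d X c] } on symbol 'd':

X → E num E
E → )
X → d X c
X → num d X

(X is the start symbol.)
GOTO(I, 'd') = CLOSURE({ [A → αX.β] : [A → α.Xβ] ∈ I, X = 'd' })

Items with dot before 'd', with the dot advanced:
  [X → . d X c] → [X → d . X c]
Closure of the advanced items:
  [X → d . X c] has the dot before X: add [X → . E num E], [X → . d X c], [X → . num d X]
  [X → . E num E] has the dot before E: add [E → . )]

GOTO = { [E → . )], [X → . E num E], [X → . d X c], [X → . num d X], [X → d . X c] }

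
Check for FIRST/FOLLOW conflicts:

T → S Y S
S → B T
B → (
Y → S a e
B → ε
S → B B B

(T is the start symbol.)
Yes. S → B T with FOLLOW(S) on { '(', 'a' }; B → '(' with FOLLOW(B) on { '(' }

A FIRST/FOLLOW conflict occurs when a non-terminal N has a nullable alternative N → β (β ⇒* ε) and another alternative N → α with FIRST(α) ∩ FOLLOW(N) ≠ ∅: on such a lookahead the parser cannot decide between expanding α and letting N vanish via β.

Nullable non-terminals: B, S.
FIRST sets used below: FIRST(B) = { '(', ε }, FIRST(T) = { '(', 'a' }

B: nullable alternative(s) B → ε; FOLLOW(B) = { $, '(', 'a' }
  B → (: FIRST \ {ε} = { '(' } — overlaps FOLLOW(B) on { '(' }: CONFLICT
  B → ε: FIRST \ {ε} = { } — this is the only nullable alternative, skip

S: nullable alternative(s) S → B B B; FOLLOW(S) = { $, '(', 'a' }
  S → B T: FIRST \ {ε} = { '(', 'a' } — overlaps FOLLOW(S) on { '(', 'a' }: CONFLICT
  S → B B B: FIRST \ {ε} = { '(' } — this is the only nullable alternative, skip

T, Y have no nullable alternative, so no FIRST/FOLLOW check is needed there.

So the grammar has 2 FIRST/FOLLOW conflicts (marked CONFLICT above).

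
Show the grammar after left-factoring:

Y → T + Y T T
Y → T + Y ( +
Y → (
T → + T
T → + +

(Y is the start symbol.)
Left-factoring transforms A → αβ₁ | αβ₂ into A → αA' and A' → β₁ | β₂
(α is the longest common prefix among the alternatives). Repeat until
no nonterminal has two alternatives with a common prefix.

Round 1: Y has alternatives sharing prefix 'T + Y'. Introduce Y': Y → T + Y Y'
  Add: Y' → T T
  Add: Y' → ( +

Round 2: T has alternatives sharing prefix '+'. Introduce T': T → + T'
  Add: T' → T
  Add: T' → +

No remaining common prefixes — done.

Resulting grammar:
Y → T + Y Y'
Y' → T T
Y' → ( +
Y → (
T → + T'
T' → T
T' → +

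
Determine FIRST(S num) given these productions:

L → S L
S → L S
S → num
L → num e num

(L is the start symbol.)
{ 'num' }

FIRST sets of the non-terminals involved (from the grammar, by fixed-point iteration):
  FIRST(S) = { 'num' }

To compute FIRST(S num), process the symbols left to right:
Symbol S is a non-terminal. Add FIRST(S) \ {ε} = { 'num' }
S is not nullable (ε ∉ FIRST(S)), so stop here.
FIRST(S num) = { 'num' }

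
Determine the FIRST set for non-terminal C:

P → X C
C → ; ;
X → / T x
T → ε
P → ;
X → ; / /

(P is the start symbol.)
{ ';' }

To compute FIRST(C), examine every production with C on the left-hand side, reading each right-hand side left to right until a non-nullable symbol is reached.

From C → ; ;:
  - ';' is a terminal: add ';' and stop

Collecting: FIRST(C) = { ';' }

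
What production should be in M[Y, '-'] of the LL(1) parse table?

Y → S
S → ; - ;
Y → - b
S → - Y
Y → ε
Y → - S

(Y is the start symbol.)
To find M[Y, '-'], we find productions for Y where '-' is in the predict set (PREDICT(N → α) = (FIRST(α) \ {ε}) ∪ (FOLLOW(N) if α ⇒* ε)).

Relevant sets:
  FIRST(S) = { '-', ';' }
  FOLLOW(Y) = { $ }

Y → S: PREDICT = { '-', ';' }
  '-' is in predict set, so this production goes in M[Y, '-']
Y → - b: PREDICT = { '-' }
  '-' is in predict set, so this production goes in M[Y, '-']
Y → ε: PREDICT = { $ }
Y → - S: PREDICT = { '-' }
  '-' is in predict set, so this production goes in M[Y, '-']

M[Y, '-'] = Y → S, Y → - b, Y → - S  (a multiply-defined cell — the grammar is not LL(1))

Answer: Y → S, Y → - b, Y → - S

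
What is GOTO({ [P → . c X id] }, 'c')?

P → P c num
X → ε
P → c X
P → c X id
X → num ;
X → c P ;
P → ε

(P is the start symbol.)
{ [P → c . X id], [X → . c P ;], [X → . num ;], [X → .] }

GOTO(I, 'c') = CLOSURE({ [A → αX.β] : [A → α.Xβ] ∈ I, X = 'c' })

Items with dot before 'c', with the dot advanced:
  [P → . c X id] → [P → c . X id]
Closure of the advanced items:
  [P → c . X id] has the dot before X: add [X → .], [X → . num ;], [X → . c P ;]

GOTO = { [P → c . X id], [X → . c P ;], [X → . num ;], [X → .] }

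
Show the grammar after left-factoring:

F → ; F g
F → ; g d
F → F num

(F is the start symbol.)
F → ; F'
F' → F g
F' → g d
F → F num

Left-factoring transforms A → αβ₁ | αβ₂ into A → αA' and A' → β₁ | β₂
(α is the longest common prefix among the alternatives). Repeat until
no nonterminal has two alternatives with a common prefix.

Round 1: F has alternatives sharing prefix ';'. Introduce F': F → ; F'
  Add: F' → F g
  Add: F' → g d

No remaining common prefixes — done.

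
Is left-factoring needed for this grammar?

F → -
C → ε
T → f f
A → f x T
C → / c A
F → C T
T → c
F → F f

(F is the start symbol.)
Left-factoring is needed when two productions for the same non-terminal
share a common prefix on the right-hand side.

Productions for F:
  F → -
  F → C T
  F → F f
Productions for C:
  C → ε
  C → / c A
Productions for T:
  T → f f
  T → c

No common prefixes found.

Answer: No, left-factoring is not needed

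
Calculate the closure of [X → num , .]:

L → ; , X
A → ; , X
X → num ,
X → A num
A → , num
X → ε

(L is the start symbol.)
{ [X → num , .] }

Start with: [X → num , .]
The dot is at the end, so nothing is added.

CLOSURE = { [X → num , .] }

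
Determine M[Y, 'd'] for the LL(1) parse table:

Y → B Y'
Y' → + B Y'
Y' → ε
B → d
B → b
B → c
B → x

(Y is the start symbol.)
Y → B Y'

To find M[Y, 'd'], we find productions for Y where 'd' is in the predict set (PREDICT(N → α) = (FIRST(α) \ {ε}) ∪ (FOLLOW(N) if α ⇒* ε)).

Relevant sets:
  FIRST(B) = { 'b', 'c', 'd', 'x' }

Y → B Y': PREDICT = { 'b', 'c', 'd', 'x' }
  'd' is in predict set, so this production goes in M[Y, 'd']

M[Y, 'd'] = Y → B Y'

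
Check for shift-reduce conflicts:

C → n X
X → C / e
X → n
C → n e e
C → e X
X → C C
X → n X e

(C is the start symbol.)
Augment with C' → C and build the canonical LR(0) collection (I0 = CLOSURE({[C' → . C]}), then GOTO on every symbol after a dot until no new states appear). It has 15 states:
  I0: { [C → . e X], [C → . n X], [C → . n e e], [C' → . C] }  — shift
  I1: { [C' → C .] }  — accept
  I2: { [C → . e X], [C → . n X], [C → . n e e], [C → e . X], [X → . C / e], [X → . C C], [X → . n X e], [X → . n] }  — shift
  I3: { [C → . e X], [C → . n X], [C → . n e e], [C → n . X], [C → n . e e], [X → . C / e], [X → . C C], [X → . n X e], [X → . n] }  — shift
  I4: { [C → . e X], [C → . n X], [C → . n e e], [X → C . / e], [X → C . C] }  — shift
  I5: { [C → n X .] }  — reduce
  I6: { [C → . e X], [C → . n X], [C → . n e e], [C → e . X], [C → n e . e], [X → . C / e], [X → . C C], [X → . n X e], [X → . n] }  — shift
  I7: { [C → . e X], [C → . n X], [C → . n e e], [C → n . X], [C → n . e e], [X → . C / e], [X → . C C], [X → . n X e], [X → . n], [X → n . X e], [X → n .] }  — shift, reduce
  I8: { [C → n X .], [X → n X . e] }  — shift, reduce
  I9: { [X → n X e .] }  — reduce
  I10: { [C → e X .] }  — reduce
  I11: { [C → . e X], [C → . n X], [C → . n e e], [C → e . X], [C → n e e .], [X → . C / e], [X → . C C], [X → . n X e], [X → . n] }  — shift, reduce
  I12: { [X → C / . e] }  — shift
  I13: { [X → C C .] }  — reduce
  I14: { [X → C / e .] }  — reduce

I7 contains reduce item [X → n .] and shift items [C → . e X], [C → . n X], [C → . n e e], [C → n . e e], [X → . n], [X → . n X e] — shift-reduce conflict.
I8 contains reduce item [C → n X .] and shift item [X → n X . e] — shift-reduce conflict.
I11 contains reduce item [C → n e e .] and shift items [C → . e X], [C → . n X], [C → . n e e], [X → . n], [X → . n X e] — shift-reduce conflict.

Answer: Yes — I7: [X → n .] vs [C → . e X]; I8: [C → n X .] vs [X → n X . e]; I11: [C → n e e .] vs [C → . e X]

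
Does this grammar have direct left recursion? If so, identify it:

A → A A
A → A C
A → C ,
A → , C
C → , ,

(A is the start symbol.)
Yes, A is left-recursive

A → A A: LEFT RECURSIVE (starts with A)
A → A C: LEFT RECURSIVE (starts with A)
A → C ,: starts with C
A → , C: starts with ','
C → , ,: starts with ','

The grammar has direct left recursion on: A.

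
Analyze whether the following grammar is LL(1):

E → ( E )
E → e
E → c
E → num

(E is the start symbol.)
For E:
  PREDICT(E → '(' E ')') = { '(' }
  PREDICT(E → e) = { 'e' }
  PREDICT(E → c) = { 'c' }
  PREDICT(E → num) = { 'num' }

All predict sets are disjoint. The grammar IS LL(1).

Answer: Yes, the grammar is LL(1).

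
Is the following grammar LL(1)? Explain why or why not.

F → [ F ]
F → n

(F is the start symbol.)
For F:
  PREDICT(F → '[' F ']') = { '[' }
  PREDICT(F → n) = { 'n' }

All predict sets are disjoint. The grammar IS LL(1).

Answer: Yes, the grammar is LL(1).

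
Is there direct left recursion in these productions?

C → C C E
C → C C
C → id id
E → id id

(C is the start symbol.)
Yes, C is left-recursive

Direct left recursion occurs when N → N α for some non-terminal N (the right-hand side begins with the left-hand side itself).

C → C C E: LEFT RECURSIVE (starts with C)
C → C C: LEFT RECURSIVE (starts with C)
C → id id: starts with id
E → id id: starts with id

The grammar has direct left recursion on: C.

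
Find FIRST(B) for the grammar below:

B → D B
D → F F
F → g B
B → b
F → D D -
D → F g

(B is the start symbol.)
{ 'b', 'g' }

FIRST sets of the other non-terminals involved (by the same procedure, iterated to a fixed point):
  FIRST(D) = { 'g' }

From B → D B:
  - D is a non-terminal: add FIRST(D) \ {ε} = { 'g' }
    D is not nullable, so stop
From B → b:
  - b is a terminal: add 'b' and stop

Collecting: FIRST(B) = { 'b', 'g' }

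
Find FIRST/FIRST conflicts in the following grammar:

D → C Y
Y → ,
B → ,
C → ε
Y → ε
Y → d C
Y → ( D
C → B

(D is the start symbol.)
FIRST sets of the non-terminals at (or reachable through a nullable prefix from) the front of some alternative:
  FIRST(B) = { ',' }

Productions for Y:
  Y → ,: FIRST = { ',' }
  Y → ε: FIRST = { ε }
  Y → d C: FIRST = { 'd' }
  Y → ( D: FIRST = { '(' }
Productions for C:
  C → ε: FIRST = { ε }
  C → B: FIRST = { ',' }
D, B have only one production, so no FIRST/FIRST conflict is possible there.

All alternatives of each non-terminal have pairwise disjoint FIRST sets.

Answer: No FIRST/FIRST conflicts.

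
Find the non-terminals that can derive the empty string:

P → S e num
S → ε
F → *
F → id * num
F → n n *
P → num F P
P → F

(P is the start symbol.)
{ 'S' }

A non-terminal is nullable if it can derive ε (the empty string): either it has an ε-production, or it has a production whose right-hand side consists entirely of nullable non-terminals.

ε-productions: S → ε
So S is immediately nullable.
No further non-terminal can be added: every production for the remaining non-terminals contains a terminal or a non-nullable non-terminal.
Nullable = { 'S' }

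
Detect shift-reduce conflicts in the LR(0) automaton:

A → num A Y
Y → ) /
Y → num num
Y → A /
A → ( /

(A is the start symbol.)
Yes — I9: [Y → num num .] vs [A → . ( /]

Augment with A' → A and build the canonical LR(0) collection (I0 = CLOSURE({[A' → . A]}), then GOTO on every symbol after a dot until no new states appear). It has 13 states:
  I0: { [A → . ( /], [A → . num A Y], [A' → . A] }  — shift
  I1: { [A → ( . /] }  — shift
  I2: { [A' → A .] }  — accept
  I3: { [A → . ( /], [A → . num A Y], [A → num . A Y] }  — shift
  I4: { [A → . ( /], [A → . num A Y], [A → num A . Y], [Y → . ) /], [Y → . A /], [Y → . num num] }  — shift
  I5: { [Y → ) . /] }  — shift
  I6: { [Y → A . /] }  — shift
  I7: { [A → num A Y .] }  — reduce
  I8: { [A → . ( /], [A → . num A Y], [A → num . A Y], [Y → num . num] }  — shift
  I9: { [A → . ( /], [A → . num A Y], [A → num . A Y], [Y → num num .] }  — shift, reduce
  I10: { [Y → A / .] }  — reduce
  I11: { [Y → ) / .] }  — reduce
  I12: { [A → ( / .] }  — reduce

I9 contains reduce item [Y → num num .] and shift items [A → . ( /], [A → . num A Y] — shift-reduce conflict.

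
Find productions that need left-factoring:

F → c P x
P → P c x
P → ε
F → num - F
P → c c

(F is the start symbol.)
No, left-factoring is not needed

Left-factoring is needed when two productions for the same non-terminal
share a common prefix on the right-hand side.

Productions for F:
  F → c P x
  F → num - F
Productions for P:
  P → P c x
  P → ε
  P → c c

No common prefixes found.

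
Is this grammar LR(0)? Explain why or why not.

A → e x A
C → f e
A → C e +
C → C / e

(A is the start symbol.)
Yes, the grammar is LR(0)

A grammar is LR(0) if no state in the canonical LR(0) collection has:
  - both a shift item (dot before a terminal) and a complete item (shift-reduce conflict), or
  - two or more complete items (reduce-reduce conflict; the accept item [A' → A .] counts as a complete item here).

Augment with A' → A and build the canonical LR(0) collection (I0 = CLOSURE({[A' → . A]}), then GOTO on every symbol after a dot until no new states appear). It has 12 states:
  I0: { [A → . C e +], [A → . e x A], [A' → . A], [C → . C / e], [C → . f e] }  — shift
  I1: { [A' → A .] }  — accept
  I2: { [A → C . e +], [C → C . / e] }  — shift
  I3: { [A → e . x A] }  — shift
  I4: { [C → f . e] }  — shift
  I5: { [C → f e .] }  — reduce
  I6: { [A → . C e +], [A → . e x A], [A → e x . A], [C → . C / e], [C → . f e] }  — shift
  I7: { [A → e x A .] }  — reduce
  I8: { [C → C / . e] }  — shift
  I9: { [A → C e . +] }  — shift
  I10: { [A → C e + .] }  — reduce
  I11: { [C → C / e .] }  — reduce

Every state is either a pure shift/goto state or contains exactly one complete item and nothing to shift — no conflicts. The grammar is LR(0).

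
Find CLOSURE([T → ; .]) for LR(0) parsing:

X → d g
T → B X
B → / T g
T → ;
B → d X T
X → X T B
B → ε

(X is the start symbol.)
To compute CLOSURE, for each item [A → α.Bβ] where B is a non-terminal, add [B → .γ] for all productions B → γ; repeat for the newly added items until nothing changes.

Start with: [T → ; .]
The dot is at the end, so nothing is added.

CLOSURE = { [T → ; .] }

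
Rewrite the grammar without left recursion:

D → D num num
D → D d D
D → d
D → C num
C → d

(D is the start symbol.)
D → d D'
D → C num D'
D' → num num D'
D' → d D D'
D' → ε
C → d

D is directly left-recursive. The standard transformation for
  A → A α₁ | ... | A α_m | β₁ | ... | β_n
is
  A  → β₁ A' | ... | β_n A'
  A' → α₁ A' | ... | α_m A' | ε

D → d becomes D → d D'
D → C num becomes D → C num D'
D → D num num becomes D' → num num D'
D → D d D becomes D' → d D D'
Add D' → ε

Productions for other non-terminals are unchanged:
  C → d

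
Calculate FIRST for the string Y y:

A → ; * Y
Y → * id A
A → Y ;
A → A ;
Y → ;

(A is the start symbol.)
{ '*', ';' }

FIRST sets of the non-terminals involved (from the grammar, by fixed-point iteration):
  FIRST(Y) = { '*', ';' }

To compute FIRST(Y y), process the symbols left to right:
Symbol Y is a non-terminal. Add FIRST(Y) \ {ε} = { '*', ';' }
Y is not nullable (ε ∉ FIRST(Y)), so stop here.
FIRST(Y y) = { '*', ';' }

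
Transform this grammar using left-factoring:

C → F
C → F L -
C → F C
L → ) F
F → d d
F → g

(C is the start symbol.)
Left-factoring transforms A → αβ₁ | αβ₂ into A → αA' and A' → β₁ | β₂
(α is the longest common prefix among the alternatives). Repeat until
no nonterminal has two alternatives with a common prefix.

Round 1: C has alternatives sharing prefix 'F'. Introduce C': C → F C'
  Add: C' → ε
  Add: C' → L -
  Add: C' → C

No remaining common prefixes — done.

Resulting grammar:
C → F C'
C' → ε
C' → L -
C' → C
L → ) F
F → d d
F → g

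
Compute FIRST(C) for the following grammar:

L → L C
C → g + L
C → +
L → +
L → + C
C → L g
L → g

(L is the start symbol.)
FIRST sets of the other non-terminals involved (by the same procedure, iterated to a fixed point):
  FIRST(L) = { '+', 'g' }

From C → g + L:
  - g is a terminal: add 'g' and stop
From C → +:
  - '+' is a terminal: add '+' and stop
From C → L g:
  - L is a non-terminal: add FIRST(L) \ {ε} = { '+', 'g' }
    L is not nullable, so stop

Collecting: FIRST(C) = { '+', 'g' }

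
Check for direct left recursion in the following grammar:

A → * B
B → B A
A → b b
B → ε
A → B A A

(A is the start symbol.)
A → * B: starts with '*'
B → B A: LEFT RECURSIVE (starts with B)
A → b b: starts with b
B → ε: starts with ε
A → B A A: starts with B

The grammar has direct left recursion on: B.

Answer: Yes, B is left-recursive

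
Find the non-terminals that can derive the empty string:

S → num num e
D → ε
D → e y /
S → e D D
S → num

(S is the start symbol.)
A non-terminal is nullable if it can derive ε (the empty string): either it has an ε-production, or it has a production whose right-hand side consists entirely of nullable non-terminals.

ε-productions: D → ε
So D is immediately nullable.
No further non-terminal can be added: every production for the remaining non-terminals contains a terminal or a non-nullable non-terminal.
Nullable = { 'D' }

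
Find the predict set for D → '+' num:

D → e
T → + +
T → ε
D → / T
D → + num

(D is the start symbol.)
PREDICT(D → '+' num) = (FIRST(RHS) \ {ε}) ∪ (FOLLOW(D) if ε ∈ FIRST(RHS), i.e. RHS ⇒* ε)
FIRST('+' num) = { '+' }
ε ∉ FIRST('+' num), so FOLLOW(D) is not added.
PREDICT(D → '+' num) = { '+' }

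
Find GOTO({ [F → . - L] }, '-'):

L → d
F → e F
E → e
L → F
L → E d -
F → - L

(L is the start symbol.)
GOTO(I, '-') = CLOSURE({ [A → αX.β] : [A → α.Xβ] ∈ I, X = '-' })

Items with dot before '-', with the dot advanced:
  [F → . - L] → [F → - . L]
Closure of the advanced items:
  [F → - . L] has the dot before L: add [L → . d], [L → . F], [L → . E d -]
  [L → . F] has the dot before F: add [F → . e F], [F → . - L]
  [L → . E d -] has the dot before E: add [E → . e]

GOTO = { [E → . e], [F → - . L], [F → . - L], [F → . e F], [L → . E d -], [L → . F], [L → . d] }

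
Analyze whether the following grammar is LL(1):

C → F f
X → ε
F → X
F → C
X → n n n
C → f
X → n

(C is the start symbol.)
No. Predict set conflict for C: { 'f' }

A grammar is LL(1) if for each non-terminal N with multiple productions, the predict sets of those productions are pairwise disjoint, where PREDICT(N → α) = (FIRST(α) \ {ε}) ∪ (FOLLOW(N) if α ⇒* ε).

Relevant sets:
  FIRST(F) = { 'f', 'n', ε }
  FIRST(X) = { 'n', ε }
  FIRST(C) = { 'f', 'n' }
  FOLLOW(X) = { 'f' }
  FOLLOW(F) = { 'f' }

For C:
  PREDICT(C → F f) = { 'f', 'n' }
  PREDICT(C → f) = { 'f' }
For X:
  PREDICT(X → ε) = { 'f' }
  PREDICT(X → n n n) = { 'n' }
  PREDICT(X → n) = { 'n' }
For F:
  PREDICT(F → X) = { 'f', 'n' }
  PREDICT(F → C) = { 'f', 'n' }

Conflict found: Predict set conflict for C: { 'f' }
The grammar is NOT LL(1).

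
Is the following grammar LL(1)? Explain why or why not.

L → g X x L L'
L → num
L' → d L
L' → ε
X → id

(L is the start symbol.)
A grammar is LL(1) if for each non-terminal N with multiple productions, the predict sets of those productions are pairwise disjoint, where PREDICT(N → α) = (FIRST(α) \ {ε}) ∪ (FOLLOW(N) if α ⇒* ε).

Relevant sets:
  FOLLOW(L') = { $, 'd' }

For L:
  PREDICT(L → g X x L L') = { 'g' }
  PREDICT(L → num) = { 'num' }
For L':
  PREDICT(L' → d L) = { 'd' }
  PREDICT(L' → ε) = { $, 'd' }
X has a single production, so nothing to check there.

Conflict found: Predict set conflict for L': { 'd' }
The grammar is NOT LL(1).

Answer: No. Predict set conflict for L': { 'd' }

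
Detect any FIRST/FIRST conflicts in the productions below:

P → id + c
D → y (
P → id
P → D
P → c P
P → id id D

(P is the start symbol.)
Yes. P → id '+' c / P → id on { 'id' }; P → id '+' c / P → id id D on { 'id' }; P → id / P → id id D on { 'id' }

A FIRST/FIRST conflict occurs when two productions N → α and N → β for the same non-terminal have FIRST(α) ∩ FIRST(β) ≠ ∅ (with ε ∈ FIRST of a nullable right-hand side, so two nullable alternatives also conflict).

FIRST sets of the non-terminals at (or reachable through a nullable prefix from) the front of some alternative:
  FIRST(D) = { 'y' }

Productions for P:
  P → id + c: FIRST = { 'id' }
  P → id: FIRST = { 'id' }
  P → D: FIRST = { 'y' }
  P → c P: FIRST = { 'c' }
  P → id id D: FIRST = { 'id' }
D has only one production, so no FIRST/FIRST conflict is possible there.

Conflict for P: P → id + c and P → id
  Overlap: { 'id' }
Conflict for P: P → id + c and P → id id D
  Overlap: { 'id' }
Conflict for P: P → id and P → id id D
  Overlap: { 'id' }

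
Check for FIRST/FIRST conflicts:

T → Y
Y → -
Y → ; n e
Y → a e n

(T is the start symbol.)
No FIRST/FIRST conflicts.

A FIRST/FIRST conflict occurs when two productions N → α and N → β for the same non-terminal have FIRST(α) ∩ FIRST(β) ≠ ∅ (with ε ∈ FIRST of a nullable right-hand side, so two nullable alternatives also conflict).

Productions for Y:
  Y → -: FIRST = { '-' }
  Y → ; n e: FIRST = { ';' }
  Y → a e n: FIRST = { 'a' }
T has only one production, so no FIRST/FIRST conflict is possible there.

All alternatives of each non-terminal have pairwise disjoint FIRST sets.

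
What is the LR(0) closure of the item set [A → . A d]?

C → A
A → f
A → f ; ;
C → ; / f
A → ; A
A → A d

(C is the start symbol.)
{ [A → . ; A], [A → . A d], [A → . f ; ;], [A → . f] }

To compute CLOSURE, for each item [A → α.Bβ] where B is a non-terminal, add [B → .γ] for all productions B → γ; repeat for the newly added items until nothing changes.

Start with: [A → . A d]
  [A → . A d] has the dot before A: add [A → . f], [A → . f ; ;], [A → . ; A]
No further items can be added.

CLOSURE = { [A → . ; A], [A → . A d], [A → . f ; ;], [A → . f] }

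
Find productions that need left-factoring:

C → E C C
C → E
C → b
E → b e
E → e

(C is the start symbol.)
Left-factoring is needed when two productions for the same non-terminal
share a common prefix on the right-hand side.

Productions for C:
  C → E C C
  C → E
  C → b
Productions for E:
  E → b e
  E → e

Found common prefix 'E' in productions for C

Answer: Yes, C has productions with common prefix 'E'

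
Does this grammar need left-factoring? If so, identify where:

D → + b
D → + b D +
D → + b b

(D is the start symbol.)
Left-factoring is needed when two productions for the same non-terminal
share a common prefix on the right-hand side.

Productions for D:
  D → + b
  D → + b D +
  D → + b b

Found common prefix '+ b' in productions for D

Answer: Yes, D has productions with common prefix '+ b'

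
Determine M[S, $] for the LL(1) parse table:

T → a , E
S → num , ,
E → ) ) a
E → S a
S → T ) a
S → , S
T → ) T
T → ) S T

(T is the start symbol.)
Empty (error entry)

To find M[S, $], we find productions for S where $ is in the predict set (PREDICT(N → α) = (FIRST(α) \ {ε}) ∪ (FOLLOW(N) if α ⇒* ε)).

Relevant sets:
  FIRST(T) = { ')', 'a' }

S → num , ,: PREDICT = { 'num' }
S → T ) a: PREDICT = { ')', 'a' }
S → , S: PREDICT = { ',' }

M[S, $] is empty (no production applies)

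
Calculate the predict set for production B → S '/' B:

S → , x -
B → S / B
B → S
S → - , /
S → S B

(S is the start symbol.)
PREDICT(B → S '/' B) = (FIRST(RHS) \ {ε}) ∪ (FOLLOW(B) if ε ∈ FIRST(RHS), i.e. RHS ⇒* ε)
FIRST(S) = { ',', '-' }
FIRST(S '/' B) = { ',', '-' }
ε ∉ FIRST(S '/' B), so FOLLOW(B) is not added.
PREDICT(B → S '/' B) = { ',', '-' }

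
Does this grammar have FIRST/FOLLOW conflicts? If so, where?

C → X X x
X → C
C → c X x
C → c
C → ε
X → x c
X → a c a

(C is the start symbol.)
Yes. C → X X x with FOLLOW(C) on { 'a', 'c', 'x' }; C → c X x with FOLLOW(C) on { 'c' }; C → c with FOLLOW(C) on { 'c' }; X → x c with FOLLOW(X) on { 'x' }; X → a c a with FOLLOW(X) on { 'a' }

A FIRST/FOLLOW conflict occurs when a non-terminal N has a nullable alternative N → β (β ⇒* ε) and another alternative N → α with FIRST(α) ∩ FOLLOW(N) ≠ ∅: on such a lookahead the parser cannot decide between expanding α and letting N vanish via β.

Nullable non-terminals: C, X.
FIRST sets used below: FIRST(X) = { 'a', 'c', 'x', ε }, FIRST(C) = { 'a', 'c', 'x', ε }

C: nullable alternative(s) C → ε; FOLLOW(C) = { $, 'a', 'c', 'x' }
  C → X X x: FIRST \ {ε} = { 'a', 'c', 'x' } — overlaps FOLLOW(C) on { 'a', 'c', 'x' }: CONFLICT
  C → c X x: FIRST \ {ε} = { 'c' } — overlaps FOLLOW(C) on { 'c' }: CONFLICT
  C → c: FIRST \ {ε} = { 'c' } — overlaps FOLLOW(C) on { 'c' }: CONFLICT
  C → ε: FIRST \ {ε} = { } — this is the only nullable alternative, skip

X: nullable alternative(s) X → C; FOLLOW(X) = { 'a', 'c', 'x' }
  X → C: FIRST \ {ε} = { 'a', 'c', 'x' } — this is the only nullable alternative, skip
  X → x c: FIRST \ {ε} = { 'x' } — overlaps FOLLOW(X) on { 'x' }: CONFLICT
  X → a c a: FIRST \ {ε} = { 'a' } — overlaps FOLLOW(X) on { 'a' }: CONFLICT

So the grammar has 5 FIRST/FOLLOW conflicts (marked CONFLICT above).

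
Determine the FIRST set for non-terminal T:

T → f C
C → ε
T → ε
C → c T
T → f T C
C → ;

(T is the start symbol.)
{ 'f', ε }

To compute FIRST(T), examine every production with T on the left-hand side, reading each right-hand side left to right until a non-nullable symbol is reached.

From T → f C:
  - f is a terminal: add 'f' and stop
From T → ε:
  - ε-production, so ε ∈ FIRST(T)
From T → f T C:
  - f is a terminal: add 'f' and stop

Collecting: FIRST(T) = { 'f', ε }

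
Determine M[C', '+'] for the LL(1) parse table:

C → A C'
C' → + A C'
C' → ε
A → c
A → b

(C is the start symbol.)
To find M[C', '+'], we find productions for C' where '+' is in the predict set (PREDICT(N → α) = (FIRST(α) \ {ε}) ∪ (FOLLOW(N) if α ⇒* ε)).

Relevant sets:
  FOLLOW(C') = { $ }

C' → + A C': PREDICT = { '+' }
  '+' is in predict set, so this production goes in M[C', '+']
C' → ε: PREDICT = { $ }

M[C', '+'] = C' → + A C'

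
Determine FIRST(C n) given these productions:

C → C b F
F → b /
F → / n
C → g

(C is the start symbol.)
FIRST sets of the non-terminals involved (from the grammar, by fixed-point iteration):
  FIRST(C) = { 'g' }

To compute FIRST(C n), process the symbols left to right:
Symbol C is a non-terminal. Add FIRST(C) \ {ε} = { 'g' }
C is not nullable (ε ∉ FIRST(C)), so stop here.
FIRST(C n) = { 'g' }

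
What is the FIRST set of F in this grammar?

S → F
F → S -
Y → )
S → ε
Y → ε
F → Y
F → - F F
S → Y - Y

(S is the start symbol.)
To compute FIRST(F), examine every production with F on the left-hand side, reading each right-hand side left to right until a non-nullable symbol is reached.

FIRST sets of the other non-terminals involved (by the same procedure, iterated to a fixed point):
  FIRST(S) = { ')', '-', ε }
  FIRST(Y) = { ')', ε }

From F → S -:
  - S is a non-terminal: add FIRST(S) \ {ε} = { ')', '-' }
    S is nullable, so continue to the next symbol
  - '-' is a terminal: add '-' and stop
From F → Y:
  - Y is a non-terminal: add FIRST(Y) \ {ε} = { ')' }
    Y is nullable and nothing follows, so the whole right-hand side can vanish: ε ∈ FIRST(F)
From F → - F F:
  - '-' is a terminal: add '-' and stop

Collecting: FIRST(F) = { ')', '-', ε }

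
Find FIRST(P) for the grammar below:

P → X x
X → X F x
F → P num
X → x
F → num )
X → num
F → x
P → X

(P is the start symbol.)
{ 'num', 'x' }

FIRST sets of the other non-terminals involved (by the same procedure, iterated to a fixed point):
  FIRST(X) = { 'num', 'x' }

From P → X x:
  - X is a non-terminal: add FIRST(X) \ {ε} = { 'num', 'x' }
    X is not nullable, so stop
From P → X:
  - X is a non-terminal: add FIRST(X) \ {ε} = { 'num', 'x' }
    X is not nullable, so stop

Collecting: FIRST(P) = { 'num', 'x' }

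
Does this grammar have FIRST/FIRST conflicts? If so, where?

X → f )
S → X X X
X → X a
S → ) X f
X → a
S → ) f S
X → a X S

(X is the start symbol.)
FIRST sets of the non-terminals at (or reachable through a nullable prefix from) the front of some alternative:
  FIRST(X) = { 'a', 'f' }

Productions for X:
  X → f ): FIRST = { 'f' }
  X → X a: FIRST = { 'a', 'f' }
  X → a: FIRST = { 'a' }
  X → a X S: FIRST = { 'a' }
Productions for S:
  S → X X X: FIRST = { 'a', 'f' }
  S → ) X f: FIRST = { ')' }
  S → ) f S: FIRST = { ')' }

Conflict for X: X → f ) and X → X a
  Overlap: { 'f' }
Conflict for X: X → X a and X → a
  Overlap: { 'a' }
Conflict for X: X → X a and X → a X S
  Overlap: { 'a' }
Conflict for X: X → a and X → a X S
  Overlap: { 'a' }
Conflict for S: S → ) X f and S → ) f S
  Overlap: { ')' }

Answer: Yes. X → f ')' / X → X a on { 'f' }; X → X a / X → a on { 'a' }; X → X a / X → a X S on { 'a' }; X → a / X → a X S on { 'a' }; S → ')' X f / S → ')' f S on { ')' }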